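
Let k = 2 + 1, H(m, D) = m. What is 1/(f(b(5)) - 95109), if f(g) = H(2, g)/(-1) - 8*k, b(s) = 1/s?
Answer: -1/95135 ≈ -1.0511e-5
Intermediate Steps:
k = 3
f(g) = -26 (f(g) = 2/(-1) - 8*3 = 2*(-1) - 24 = -2 - 24 = -26)
1/(f(b(5)) - 95109) = 1/(-26 - 95109) = 1/(-95135) = -1/95135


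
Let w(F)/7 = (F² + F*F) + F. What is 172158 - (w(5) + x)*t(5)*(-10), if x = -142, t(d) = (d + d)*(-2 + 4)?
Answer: 220758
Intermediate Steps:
w(F) = 7*F + 14*F² (w(F) = 7*((F² + F*F) + F) = 7*((F² + F²) + F) = 7*(2*F² + F) = 7*(F + 2*F²) = 7*F + 14*F²)
t(d) = 4*d (t(d) = (2*d)*2 = 4*d)
172158 - (w(5) + x)*t(5)*(-10) = 172158 - (7*5*(1 + 2*5) - 142)*(4*5)*(-10) = 172158 - (7*5*(1 + 10) - 142)*20*(-10) = 172158 - (7*5*11 - 142)*(-200) = 172158 - (385 - 142)*(-200) = 172158 - 243*(-200) = 172158 - 1*(-48600) = 172158 + 48600 = 220758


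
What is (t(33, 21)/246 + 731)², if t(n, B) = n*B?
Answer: 3620789929/6724 ≈ 5.3849e+5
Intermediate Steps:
t(n, B) = B*n
(t(33, 21)/246 + 731)² = ((21*33)/246 + 731)² = (693*(1/246) + 731)² = (231/82 + 731)² = (60173/82)² = 3620789929/6724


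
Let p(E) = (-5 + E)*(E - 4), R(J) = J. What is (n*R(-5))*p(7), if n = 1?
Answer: -30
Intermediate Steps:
p(E) = (-5 + E)*(-4 + E)
(n*R(-5))*p(7) = (1*(-5))*(20 + 7² - 9*7) = -5*(20 + 49 - 63) = -5*6 = -30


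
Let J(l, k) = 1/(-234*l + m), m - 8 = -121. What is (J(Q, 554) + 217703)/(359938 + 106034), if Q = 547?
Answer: 2324179086/4974678241 ≈ 0.46720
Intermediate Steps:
m = -113 (m = 8 - 121 = -113)
J(l, k) = 1/(-113 - 234*l) (J(l, k) = 1/(-234*l - 113) = 1/(-113 - 234*l))
(J(Q, 554) + 217703)/(359938 + 106034) = (-1/(113 + 234*547) + 217703)/(359938 + 106034) = (-1/(113 + 127998) + 217703)/465972 = (-1/128111 + 217703)*(1/465972) = (27890149032/128111)*(1/465972) = 2324179086/4974678241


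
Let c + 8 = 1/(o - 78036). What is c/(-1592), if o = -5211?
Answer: 665977/132529224 ≈ 0.0050251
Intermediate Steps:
c = -665977/83247 (c = -8 + 1/(-5211 - 78036) = -8 + 1/(-83247) = -8 - 1/83247 = -665977/83247 ≈ -8.0000)
c/(-1592) = -665977/83247/(-1592) = -665977/83247*(-1/1592) = 665977/132529224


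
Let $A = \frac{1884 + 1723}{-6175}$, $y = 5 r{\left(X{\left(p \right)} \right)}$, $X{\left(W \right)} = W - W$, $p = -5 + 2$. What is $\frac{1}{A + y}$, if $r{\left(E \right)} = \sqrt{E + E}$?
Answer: $- \frac{6175}{3607} \approx -1.7119$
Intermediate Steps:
$p = -3$
$X{\left(W \right)} = 0$
$r{\left(E \right)} = \sqrt{2} \sqrt{E}$ ($r{\left(E \right)} = \sqrt{2 E} = \sqrt{2} \sqrt{E}$)
$y = 0$ ($y = 5 \sqrt{2} \sqrt{0} = 5 \sqrt{2} \cdot 0 = 5 \cdot 0 = 0$)
$A = - \frac{3607}{6175}$ ($A = 3607 \left(- \frac{1}{6175}\right) = - \frac{3607}{6175} \approx -0.58413$)
$\frac{1}{A + y} = \frac{1}{- \frac{3607}{6175} + 0} = \frac{1}{- \frac{3607}{6175}} = - \frac{6175}{3607}$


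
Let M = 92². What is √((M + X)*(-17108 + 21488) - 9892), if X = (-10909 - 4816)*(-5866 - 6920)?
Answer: 2*√220169801357 ≈ 9.3845e+5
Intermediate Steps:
M = 8464
X = 201059850 (X = -15725*(-12786) = 201059850)
√((M + X)*(-17108 + 21488) - 9892) = √((8464 + 201059850)*(-17108 + 21488) - 9892) = √(201068314*4380 - 9892) = √(880679215320 - 9892) = √880679205428 = 2*√220169801357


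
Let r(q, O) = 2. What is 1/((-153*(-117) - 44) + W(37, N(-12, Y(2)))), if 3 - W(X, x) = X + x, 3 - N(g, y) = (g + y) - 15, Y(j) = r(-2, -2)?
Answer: 1/17795 ≈ 5.6196e-5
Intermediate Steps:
Y(j) = 2
N(g, y) = 18 - g - y (N(g, y) = 3 - ((g + y) - 15) = 3 - (-15 + g + y) = 3 + (15 - g - y) = 18 - g - y)
W(X, x) = 3 - X - x (W(X, x) = 3 - (X + x) = 3 + (-X - x) = 3 - X - x)
1/((-153*(-117) - 44) + W(37, N(-12, Y(2)))) = 1/((-153*(-117) - 44) + (3 - 1*37 - (18 - 1*(-12) - 1*2))) = 1/((17901 - 44) + (3 - 37 - (18 + 12 - 2))) = 1/(17857 + (3 - 37 - 1*28)) = 1/(17857 + (3 - 37 - 28)) = 1/(17857 - 62) = 1/17795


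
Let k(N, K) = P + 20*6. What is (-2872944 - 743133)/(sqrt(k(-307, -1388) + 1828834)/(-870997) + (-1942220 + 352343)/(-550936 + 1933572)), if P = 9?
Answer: 6030347999809331780250446433996/1917606882556697650952513 - 6021019723597360579361424*sqrt(1828963)/1917606882556697650952513 ≈ 3.1405e+6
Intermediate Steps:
k(N, K) = 129 (k(N, K) = 9 + 20*6 = 9 + 120 = 129)
(-2872944 - 743133)/(sqrt(k(-307, -1388) + 1828834)/(-870997) + (-1942220 + 352343)/(-550936 + 1933572)) = (-2872944 - 743133)/(sqrt(129 + 1828834)/(-870997) + (-1942220 + 352343)/(-550936 + 1933572)) = -3616077/(sqrt(1828963)*(-1/870997) - 1589877/1382636) = -3616077/(-sqrt(1828963)/870997 - 1589877*1/1382636) = -3616077/(-sqrt(1828963)/870997 - 1589877/1382636) = -3616077/(-1589877/1382636 - sqrt(1828963)/870997)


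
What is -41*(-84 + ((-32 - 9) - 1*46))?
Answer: 7011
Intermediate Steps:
-41*(-84 + ((-32 - 9) - 1*46)) = -41*(-84 + (-41 - 46)) = -41*(-84 - 87) = -41*(-171) = 7011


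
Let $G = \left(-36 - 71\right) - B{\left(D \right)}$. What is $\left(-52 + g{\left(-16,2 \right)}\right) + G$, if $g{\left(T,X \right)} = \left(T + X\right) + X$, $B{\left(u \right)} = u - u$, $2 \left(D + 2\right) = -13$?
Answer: $-171$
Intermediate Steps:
$D = - \frac{17}{2}$ ($D = -2 + \frac{1}{2} \left(-13\right) = -2 - \frac{13}{2} = - \frac{17}{2} \approx -8.5$)
$B{\left(u \right)} = 0$
$g{\left(T,X \right)} = T + 2 X$
$G = -107$ ($G = \left(-36 - 71\right) - 0 = \left(-36 - 71\right) + 0 = -107 + 0 = -107$)
$\left(-52 + g{\left(-16,2 \right)}\right) + G = \left(-52 + \left(-16 + 2 \cdot 2\right)\right) - 107 = \left(-52 + \left(-16 + 4\right)\right) - 107 = \left(-52 - 12\right) - 107 = -64 - 107 = -171$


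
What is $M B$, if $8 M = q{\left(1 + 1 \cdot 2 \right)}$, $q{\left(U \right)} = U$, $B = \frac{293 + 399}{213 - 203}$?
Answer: $\frac{519}{20} \approx 25.95$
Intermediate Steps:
$B = \frac{346}{5}$ ($B = \frac{692}{10} = 692 \cdot \frac{1}{10} = \frac{346}{5} \approx 69.2$)
$M = \frac{3}{8}$ ($M = \frac{1 + 1 \cdot 2}{8} = \frac{1 + 2}{8} = \frac{1}{8} \cdot 3 = \frac{3}{8} \approx 0.375$)
$M B = \frac{3}{8} \cdot \frac{346}{5} = \frac{519}{20}$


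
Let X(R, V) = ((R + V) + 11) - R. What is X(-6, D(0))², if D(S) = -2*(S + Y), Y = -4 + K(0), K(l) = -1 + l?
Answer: 441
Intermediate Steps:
Y = -5 (Y = -4 + (-1 + 0) = -4 - 1 = -5)
D(S) = 10 - 2*S (D(S) = -2*(S - 5) = -2*(-5 + S) = 10 - 2*S)
X(R, V) = 11 + V (X(R, V) = (11 + R + V) - R = 11 + V)
X(-6, D(0))² = (11 + (10 - 2*0))² = (11 + (10 + 0))² = (11 + 10)² = 21² = 441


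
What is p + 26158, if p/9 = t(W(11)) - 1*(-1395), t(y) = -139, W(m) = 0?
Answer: 37462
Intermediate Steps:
p = 11304 (p = 9*(-139 - 1*(-1395)) = 9*(-139 + 1395) = 9*1256 = 11304)
p + 26158 = 11304 + 26158 = 37462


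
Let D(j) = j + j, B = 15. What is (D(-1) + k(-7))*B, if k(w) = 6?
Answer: 60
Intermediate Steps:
D(j) = 2*j
(D(-1) + k(-7))*B = (2*(-1) + 6)*15 = (-2 + 6)*15 = 4*15 = 60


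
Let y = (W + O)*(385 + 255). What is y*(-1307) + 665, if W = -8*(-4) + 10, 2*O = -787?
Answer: 294023385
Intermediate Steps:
O = -787/2 (O = (½)*(-787) = -787/2 ≈ -393.50)
W = 42 (W = 32 + 10 = 42)
y = -224960 (y = (42 - 787/2)*(385 + 255) = -703/2*640 = -224960)
y*(-1307) + 665 = -224960*(-1307) + 665 = 294022720 + 665 = 294023385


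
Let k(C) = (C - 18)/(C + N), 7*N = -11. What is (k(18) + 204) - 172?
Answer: 32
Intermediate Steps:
N = -11/7 (N = (1/7)*(-11) = -11/7 ≈ -1.5714)
k(C) = (-18 + C)/(-11/7 + C) (k(C) = (C - 18)/(C - 11/7) = (-18 + C)/(-11/7 + C))
(k(18) + 204) - 172 = (7*(-18 + 18)/(-11 + 7*18) + 204) - 172 = (7*0/(-11 + 126) + 204) - 172 = (7*0/115 + 204) - 172 = (7*(1/115)*0 + 204) - 172 = (0 + 204) - 172 = 204 - 172 = 32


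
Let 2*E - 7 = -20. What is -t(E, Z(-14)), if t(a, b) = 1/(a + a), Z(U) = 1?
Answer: 1/13 ≈ 0.076923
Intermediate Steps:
E = -13/2 (E = 7/2 + (½)*(-20) = 7/2 - 10 = -13/2 ≈ -6.5000)
t(a, b) = 1/(2*a)
-t(E, Z(-14)) = -1/(2*(-13/2)) = -(-2)/(2*13) = -1*(-1/13) = 1/13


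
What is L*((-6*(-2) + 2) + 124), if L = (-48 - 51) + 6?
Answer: -12834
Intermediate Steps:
L = -93 (L = -99 + 6 = -93)
L*((-6*(-2) + 2) + 124) = -93*((-6*(-2) + 2) + 124) = -93*((12 + 2) + 124) = -93*(14 + 124) = -93*138 = -12834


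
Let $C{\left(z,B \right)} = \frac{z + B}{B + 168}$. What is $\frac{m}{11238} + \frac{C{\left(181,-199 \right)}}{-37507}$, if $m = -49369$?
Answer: $- \frac{57402377857}{13066613646} \approx -4.3931$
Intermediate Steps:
$C{\left(z,B \right)} = \frac{B + z}{168 + B}$
$\frac{m}{11238} + \frac{C{\left(181,-199 \right)}}{-37507} = - \frac{49369}{11238} + \frac{\frac{1}{168 - 199} \left(-199 + 181\right)}{-37507} = \left(-49369\right) \frac{1}{11238} + \frac{1}{-31} \left(-18\right) \left(- \frac{1}{37507}\right) = - \frac{49369}{11238} + \left(- \frac{1}{31}\right) \left(-18\right) \left(- \frac{1}{37507}\right) = - \frac{49369}{11238} + \frac{18}{31} \left(- \frac{1}{37507}\right) = - \frac{49369}{11238} - \frac{18}{1162717} = - \frac{57402377857}{13066613646}$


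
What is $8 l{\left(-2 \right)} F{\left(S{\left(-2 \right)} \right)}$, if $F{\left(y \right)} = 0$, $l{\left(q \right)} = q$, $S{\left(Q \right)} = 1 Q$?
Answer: $0$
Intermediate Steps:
$S{\left(Q \right)} = Q$
$8 l{\left(-2 \right)} F{\left(S{\left(-2 \right)} \right)} = 8 \left(-2\right) 0 = \left(-16\right) 0 = 0$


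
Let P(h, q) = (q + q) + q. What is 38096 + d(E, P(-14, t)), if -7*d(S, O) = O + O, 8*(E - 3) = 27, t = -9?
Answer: 266726/7 ≈ 38104.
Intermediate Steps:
E = 51/8 (E = 3 + (1/8)*27 = 3 + 27/8 = 51/8 ≈ 6.3750)
P(h, q) = 3*q (P(h, q) = 2*q + q = 3*q)
d(S, O) = -2*O/7 (d(S, O) = -(O + O)/7 = -2*O/7)
38096 + d(E, P(-14, t)) = 38096 - 6*(-9)/7 = 38096 - 2/7*(-27) = 38096 + 54/7 = 266726/7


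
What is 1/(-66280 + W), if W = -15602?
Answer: -1/81882 ≈ -1.2213e-5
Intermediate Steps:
1/(-66280 + W) = 1/(-66280 - 15602) = 1/(-81882) = -1/81882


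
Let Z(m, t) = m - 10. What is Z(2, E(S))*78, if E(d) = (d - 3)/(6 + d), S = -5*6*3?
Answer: -624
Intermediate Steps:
S = -90 (S = -30*3 = -90)
E(d) = (-3 + d)/(6 + d)
Z(m, t) = -10 + m
Z(2, E(S))*78 = (-10 + 2)*78 = -8*78 = -624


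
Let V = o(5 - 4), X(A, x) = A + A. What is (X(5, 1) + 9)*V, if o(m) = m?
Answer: 19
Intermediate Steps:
X(A, x) = 2*A
V = 1 (V = 5 - 4 = 1)
(X(5, 1) + 9)*V = (2*5 + 9)*1 = (10 + 9)*1 = 19*1 = 19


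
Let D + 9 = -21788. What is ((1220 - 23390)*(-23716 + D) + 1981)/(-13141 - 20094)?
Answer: -59354423/1955 ≈ -30360.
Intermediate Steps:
D = -21797 (D = -9 - 21788 = -21797)
((1220 - 23390)*(-23716 + D) + 1981)/(-13141 - 20094) = ((1220 - 23390)*(-23716 - 21797) + 1981)/(-13141 - 20094) = (-22170*(-45513) + 1981)/(-33235) = (1009023210 + 1981)*(-1/33235) = 1009025191*(-1/33235) = -59354423/1955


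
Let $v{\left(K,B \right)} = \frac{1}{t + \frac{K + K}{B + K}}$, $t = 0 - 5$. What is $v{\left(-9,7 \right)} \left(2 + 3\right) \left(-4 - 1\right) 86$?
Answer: $- \frac{1075}{2} \approx -537.5$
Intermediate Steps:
$t = -5$ ($t = 0 - 5 = -5$)
$v{\left(K,B \right)} = \frac{1}{-5 + \frac{2 K}{B + K}}$ ($v{\left(K,B \right)} = \frac{1}{-5 + \frac{K + K}{B + K}} = \frac{1}{-5 + \frac{2 K}{B + K}}$)
$v{\left(-9,7 \right)} \left(2 + 3\right) \left(-4 - 1\right) 86 = \frac{7 - 9}{\left(-5\right) 7 - -27} \left(2 + 3\right) \left(-4 - 1\right) 86 = \frac{1}{-35 + 27} \left(-2\right) 5 \left(-5\right) 86 = \frac{1}{-8} \left(-2\right) \left(-25\right) 86 = \left(- \frac{1}{8}\right) \left(-2\right) \left(-25\right) 86 = \frac{1}{4} \left(-25\right) 86 = \left(- \frac{25}{4}\right) 86 = - \frac{1075}{2}$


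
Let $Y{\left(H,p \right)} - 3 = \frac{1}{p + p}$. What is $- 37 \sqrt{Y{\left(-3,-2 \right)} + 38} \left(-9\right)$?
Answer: $\frac{333 \sqrt{163}}{2} \approx 2125.7$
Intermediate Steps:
$Y{\left(H,p \right)} = 3 + \frac{1}{2 p}$ ($Y{\left(H,p \right)} = 3 + \frac{1}{p + p} = 3 + \frac{1}{2 p}$)
$- 37 \sqrt{Y{\left(-3,-2 \right)} + 38} \left(-9\right) = - 37 \sqrt{\left(3 + \frac{1}{2 \left(-2\right)}\right) + 38} \left(-9\right) = - 37 \sqrt{\left(3 + \frac{1}{2} \left(- \frac{1}{2}\right)\right) + 38} \left(-9\right) = - 37 \sqrt{\left(3 - \frac{1}{4}\right) + 38} \left(-9\right) = - 37 \sqrt{\frac{11}{4} + 38} \left(-9\right) = - 37 \sqrt{\frac{163}{4}} \left(-9\right) = - 37 \frac{\sqrt{163}}{2} \left(-9\right) = - \frac{37 \sqrt{163}}{2} \left(-9\right) = \frac{333 \sqrt{163}}{2}$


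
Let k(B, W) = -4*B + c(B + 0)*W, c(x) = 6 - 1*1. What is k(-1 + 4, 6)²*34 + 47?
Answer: 11063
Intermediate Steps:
c(x) = 5 (c(x) = 6 - 1 = 5)
k(B, W) = -4*B + 5*W
k(-1 + 4, 6)²*34 + 47 = (-4*(-1 + 4) + 5*6)²*34 + 47 = (-4*3 + 30)²*34 + 47 = (-12 + 30)²*34 + 47 = 18²*34 + 47 = 324*34 + 47 = 11016 + 47 = 11063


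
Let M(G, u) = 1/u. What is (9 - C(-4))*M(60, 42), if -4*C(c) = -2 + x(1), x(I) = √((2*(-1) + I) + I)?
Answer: 17/84 ≈ 0.20238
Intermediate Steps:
x(I) = √(-2 + 2*I) (x(I) = √((-2 + I) + I) = √(-2 + 2*I))
C(c) = ½ (C(c) = -(-2 + √(-2 + 2*1))/4 = -(-2 + √(-2 + 2))/4 = -(-2 + √0)/4 = -(-2 + 0)/4 = -¼*(-2) = ½)
(9 - C(-4))*M(60, 42) = (9 - 1*½)/42 = (9 - ½)*(1/42) = (17/2)*(1/42) = 17/84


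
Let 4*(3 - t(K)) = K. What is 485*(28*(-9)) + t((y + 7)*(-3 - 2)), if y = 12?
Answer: -488773/4 ≈ -1.2219e+5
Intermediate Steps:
t(K) = 3 - K/4
485*(28*(-9)) + t((y + 7)*(-3 - 2)) = 485*(28*(-9)) + (3 - (12 + 7)*(-3 - 2)/4) = 485*(-252) + (3 - 19*(-5)/4) = -122220 + (3 - ¼*(-95)) = -122220 + (3 + 95/4) = -122220 + 107/4 = -488773/4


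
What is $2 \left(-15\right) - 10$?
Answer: $-40$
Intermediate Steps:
$2 \left(-15\right) - 10 = -30 - 10 = -40$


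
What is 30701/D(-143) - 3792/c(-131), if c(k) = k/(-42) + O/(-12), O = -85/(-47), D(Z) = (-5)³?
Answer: -2231137019/1464875 ≈ -1523.1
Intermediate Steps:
D(Z) = -125
O = 85/47 (O = -85*(-1/47) = 85/47 ≈ 1.8085)
c(k) = -85/564 - k/42 (c(k) = k/(-42) + (85/47)/(-12) = k*(-1/42) + (85/47)*(-1/12) = -k/42 - 85/564 = -85/564 - k/42)
30701/D(-143) - 3792/c(-131) = 30701/(-125) - 3792/(-85/564 - 1/42*(-131)) = 30701*(-1/125) - 3792/(-85/564 + 131/42) = -30701/125 - 3792/11719/3948 = -30701/125 - 3792*3948/11719 = -30701/125 - 14970816/11719 = -2231137019/1464875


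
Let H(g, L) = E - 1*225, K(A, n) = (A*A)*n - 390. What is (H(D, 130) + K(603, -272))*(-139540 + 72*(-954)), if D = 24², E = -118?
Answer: 20594244990868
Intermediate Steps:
K(A, n) = -390 + n*A² (K(A, n) = A²*n - 390 = n*A² - 390 = -390 + n*A²)
D = 576
H(g, L) = -343 (H(g, L) = -118 - 1*225 = -118 - 225 = -343)
(H(D, 130) + K(603, -272))*(-139540 + 72*(-954)) = (-343 + (-390 - 272*603²))*(-139540 + 72*(-954)) = (-343 + (-390 - 272*363609))*(-139540 - 68688) = (-343 + (-390 - 98901648))*(-208228) = (-343 - 98902038)*(-208228) = -98902381*(-208228) = 20594244990868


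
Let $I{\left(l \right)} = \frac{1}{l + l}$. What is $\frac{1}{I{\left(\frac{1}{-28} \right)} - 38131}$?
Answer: $- \frac{1}{38145} \approx -2.6216 \cdot 10^{-5}$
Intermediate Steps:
$I{\left(l \right)} = \frac{1}{2 l}$
$\frac{1}{I{\left(\frac{1}{-28} \right)} - 38131} = \frac{1}{\frac{1}{2 \frac{1}{-28}} - 38131} = \frac{1}{\frac{1}{2 \left(- \frac{1}{28}\right)} - 38131} = \frac{1}{\frac{1}{2} \left(-28\right) - 38131} = \frac{1}{-14 - 38131} = \frac{1}{-38145} = - \frac{1}{38145}$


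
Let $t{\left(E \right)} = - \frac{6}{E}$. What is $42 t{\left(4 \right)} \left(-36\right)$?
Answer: $2268$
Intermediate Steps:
$42 t{\left(4 \right)} \left(-36\right) = 42 \left(- \frac{6}{4}\right) \left(-36\right) = 42 \left(\left(-6\right) \frac{1}{4}\right) \left(-36\right) = 42 \left(- \frac{3}{2}\right) \left(-36\right) = \left(-63\right) \left(-36\right) = 2268$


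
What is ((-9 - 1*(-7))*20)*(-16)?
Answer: 640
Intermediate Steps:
((-9 - 1*(-7))*20)*(-16) = ((-9 + 7)*20)*(-16) = -2*20*(-16) = -40*(-16) = 640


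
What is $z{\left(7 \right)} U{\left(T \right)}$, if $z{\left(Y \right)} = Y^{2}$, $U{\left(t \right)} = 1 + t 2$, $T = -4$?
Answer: $-343$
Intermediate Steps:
$U{\left(t \right)} = 1 + 2 t$
$z{\left(7 \right)} U{\left(T \right)} = 7^{2} \left(1 + 2 \left(-4\right)\right) = 49 \left(1 - 8\right) = 49 \left(-7\right) = -343$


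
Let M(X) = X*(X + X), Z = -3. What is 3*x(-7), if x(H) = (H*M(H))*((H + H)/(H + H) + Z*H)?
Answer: -45276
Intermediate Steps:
M(X) = 2*X² (M(X) = X*(2*X) = 2*X²)
x(H) = 2*H³*(1 - 3*H) (x(H) = (H*(2*H²))*((H + H)/(H + H) - 3*H) = (2*H³)*((2*H)/((2*H)) - 3*H) = (2*H³)*((2*H)*(1/(2*H)) - 3*H) = (2*H³)*(1 - 3*H) = 2*H³*(1 - 3*H))
3*x(-7) = 3*((-7)³*(2 - 6*(-7))) = 3*(-343*(2 + 42)) = 3*(-343*44) = 3*(-15092) = -45276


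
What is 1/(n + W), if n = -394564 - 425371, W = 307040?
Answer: -1/512895 ≈ -1.9497e-6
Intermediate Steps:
n = -819935
1/(n + W) = 1/(-819935 + 307040) = 1/(-512895) = -1/512895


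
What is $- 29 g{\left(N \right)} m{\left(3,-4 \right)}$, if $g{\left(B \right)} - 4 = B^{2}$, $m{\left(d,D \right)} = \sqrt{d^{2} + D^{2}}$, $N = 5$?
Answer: $-4205$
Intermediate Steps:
$m{\left(d,D \right)} = \sqrt{D^{2} + d^{2}}$
$g{\left(B \right)} = 4 + B^{2}$
$- 29 g{\left(N \right)} m{\left(3,-4 \right)} = - 29 \left(4 + 5^{2}\right) \sqrt{\left(-4\right)^{2} + 3^{2}} = - 29 \left(4 + 25\right) \sqrt{16 + 9} = \left(-29\right) 29 \sqrt{25} = \left(-841\right) 5 = -4205$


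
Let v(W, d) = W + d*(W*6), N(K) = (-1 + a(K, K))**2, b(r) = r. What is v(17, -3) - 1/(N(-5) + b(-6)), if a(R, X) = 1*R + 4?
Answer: -577/2 ≈ -288.50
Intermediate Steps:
a(R, X) = 4 + R (a(R, X) = R + 4 = 4 + R)
N(K) = (3 + K)**2 (N(K) = (-1 + (4 + K))**2 = (3 + K)**2)
v(W, d) = W + 6*W*d (v(W, d) = W + d*(6*W) = W + 6*W*d)
v(17, -3) - 1/(N(-5) + b(-6)) = 17*(1 + 6*(-3)) - 1/((3 - 5)**2 - 6) = 17*(1 - 18) - 1/((-2)**2 - 6) = 17*(-17) - 1/(4 - 6) = -289 - 1/(-2) = -289 - 1*(-1/2) = -289 + 1/2 = -577/2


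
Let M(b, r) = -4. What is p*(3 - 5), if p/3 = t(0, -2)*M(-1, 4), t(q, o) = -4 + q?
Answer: -96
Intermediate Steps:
p = 48 (p = 3*((-4 + 0)*(-4)) = 3*(-4*(-4)) = 3*16 = 48)
p*(3 - 5) = 48*(3 - 5) = 48*(-2) = -96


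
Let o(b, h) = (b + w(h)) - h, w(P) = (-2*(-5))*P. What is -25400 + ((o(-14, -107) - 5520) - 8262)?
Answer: -40159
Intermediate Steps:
w(P) = 10*P
o(b, h) = b + 9*h (o(b, h) = (b + 10*h) - h = b + 9*h)
-25400 + ((o(-14, -107) - 5520) - 8262) = -25400 + (((-14 + 9*(-107)) - 5520) - 8262) = -25400 + (((-14 - 963) - 5520) - 8262) = -25400 + ((-977 - 5520) - 8262) = -25400 + (-6497 - 8262) = -25400 - 14759 = -40159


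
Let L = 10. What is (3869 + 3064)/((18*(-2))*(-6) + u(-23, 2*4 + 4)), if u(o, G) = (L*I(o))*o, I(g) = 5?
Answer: -6933/934 ≈ -7.4229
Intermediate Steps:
u(o, G) = 50*o (u(o, G) = (10*5)*o = 50*o)
(3869 + 3064)/((18*(-2))*(-6) + u(-23, 2*4 + 4)) = (3869 + 3064)/((18*(-2))*(-6) + 50*(-23)) = 6933/(-36*(-6) - 1150) = 6933/(216 - 1150) = 6933/(-934) = 6933*(-1/934) = -6933/934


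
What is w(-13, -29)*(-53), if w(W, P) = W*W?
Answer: -8957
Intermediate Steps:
w(W, P) = W²
w(-13, -29)*(-53) = (-13)²*(-53) = 169*(-53) = -8957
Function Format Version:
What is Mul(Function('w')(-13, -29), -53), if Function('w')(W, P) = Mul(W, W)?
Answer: -8957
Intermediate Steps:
Function('w')(W, P) = Pow(W, 2)
Mul(Function('w')(-13, -29), -53) = Mul(Pow(-13, 2), -53) = Mul(169, -53) = -8957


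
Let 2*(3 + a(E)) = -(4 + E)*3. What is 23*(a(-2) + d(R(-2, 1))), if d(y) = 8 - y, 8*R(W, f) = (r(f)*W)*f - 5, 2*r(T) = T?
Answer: 253/4 ≈ 63.250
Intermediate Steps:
r(T) = T/2
R(W, f) = -5/8 + W*f²/16 (R(W, f) = (((f/2)*W)*f - 5)/8 = ((W*f/2)*f - 5)/8 = (W*f²/2 - 5)/8 = (-5 + W*f²/2)/8 = -5/8 + W*f²/16)
a(E) = -9 - 3*E/2 (a(E) = -3 + (-(4 + E)*3)/2 = -3 + (-(12 + 3*E))/2 = -3 + (-12 - 3*E)/2 = -3 + (-6 - 3*E/2) = -9 - 3*E/2)
23*(a(-2) + d(R(-2, 1))) = 23*((-9 - 3/2*(-2)) + (8 - (-5/8 + (1/16)*(-2)*1²))) = 23*((-9 + 3) + (8 - (-5/8 + (1/16)*(-2)*1))) = 23*(-6 + (8 - (-5/8 - ⅛))) = 23*(-6 + (8 - 1*(-¾))) = 23*(-6 + (8 + ¾)) = 23*(-6 + 35/4) = 23*(11/4) = 253/4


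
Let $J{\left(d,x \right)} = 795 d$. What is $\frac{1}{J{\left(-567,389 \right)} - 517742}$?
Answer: $- \frac{1}{968507} \approx -1.0325 \cdot 10^{-6}$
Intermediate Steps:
$\frac{1}{J{\left(-567,389 \right)} - 517742} = \frac{1}{795 \left(-567\right) - 517742} = \frac{1}{-450765 - 517742} = \frac{1}{-968507} = - \frac{1}{968507}$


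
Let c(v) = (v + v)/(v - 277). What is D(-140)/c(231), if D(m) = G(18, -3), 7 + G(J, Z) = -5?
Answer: 92/77 ≈ 1.1948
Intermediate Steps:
G(J, Z) = -12 (G(J, Z) = -7 - 5 = -12)
c(v) = 2*v/(-277 + v) (c(v) = (2*v)/(-277 + v) = 2*v/(-277 + v))
D(m) = -12
D(-140)/c(231) = -12/(2*231/(-277 + 231)) = -12/(2*231/(-46)) = -12/(2*231*(-1/46)) = -12/(-231/23) = -12*(-23/231) = 92/77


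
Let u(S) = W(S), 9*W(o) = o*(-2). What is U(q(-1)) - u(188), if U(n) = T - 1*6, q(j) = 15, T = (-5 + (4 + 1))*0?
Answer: 322/9 ≈ 35.778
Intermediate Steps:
W(o) = -2*o/9 (W(o) = (o*(-2))/9 = (-2*o)/9 = -2*o/9)
T = 0 (T = (-5 + 5)*0 = 0*0 = 0)
u(S) = -2*S/9
U(n) = -6 (U(n) = 0 - 1*6 = 0 - 6 = -6)
U(q(-1)) - u(188) = -6 - (-2)*188/9 = -6 - 1*(-376/9) = -6 + 376/9 = 322/9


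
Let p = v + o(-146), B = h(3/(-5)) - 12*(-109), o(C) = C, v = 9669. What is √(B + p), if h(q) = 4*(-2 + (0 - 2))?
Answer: √10815 ≈ 104.00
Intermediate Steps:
h(q) = -16 (h(q) = 4*(-2 - 2) = 4*(-4) = -16)
B = 1292 (B = -16 - 12*(-109) = -16 + 1308 = 1292)
p = 9523 (p = 9669 - 146 = 9523)
√(B + p) = √(1292 + 9523) = √10815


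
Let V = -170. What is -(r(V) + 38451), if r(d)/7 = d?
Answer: -37261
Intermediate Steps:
r(d) = 7*d
-(r(V) + 38451) = -(7*(-170) + 38451) = -(-1190 + 38451) = -1*37261 = -37261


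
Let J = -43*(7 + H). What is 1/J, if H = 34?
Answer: -1/1763 ≈ -0.00056721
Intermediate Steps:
J = -1763 (J = -43*(7 + 34) = -43*41 = -1763)
1/J = 1/(-1763) = -1/1763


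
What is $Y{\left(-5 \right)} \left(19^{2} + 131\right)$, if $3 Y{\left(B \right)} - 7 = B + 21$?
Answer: $3772$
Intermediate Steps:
$Y{\left(B \right)} = \frac{28}{3} + \frac{B}{3}$ ($Y{\left(B \right)} = \frac{7}{3} + \frac{B + 21}{3} = \frac{7}{3} + \frac{21 + B}{3} = \frac{7}{3} + \left(7 + \frac{B}{3}\right) = \frac{28}{3} + \frac{B}{3}$)
$Y{\left(-5 \right)} \left(19^{2} + 131\right) = \left(\frac{28}{3} + \frac{1}{3} \left(-5\right)\right) \left(19^{2} + 131\right) = \left(\frac{28}{3} - \frac{5}{3}\right) \left(361 + 131\right) = \frac{23}{3} \cdot 492 = 3772$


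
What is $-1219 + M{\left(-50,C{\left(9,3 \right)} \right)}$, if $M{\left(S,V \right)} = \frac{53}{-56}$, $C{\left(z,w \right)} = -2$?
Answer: $- \frac{68317}{56} \approx -1219.9$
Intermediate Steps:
$M{\left(S,V \right)} = - \frac{53}{56}$ ($M{\left(S,V \right)} = 53 \left(- \frac{1}{56}\right) = - \frac{53}{56}$)
$-1219 + M{\left(-50,C{\left(9,3 \right)} \right)} = -1219 - \frac{53}{56} = - \frac{68317}{56}$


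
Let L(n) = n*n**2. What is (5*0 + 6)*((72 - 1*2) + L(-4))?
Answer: 36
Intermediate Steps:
L(n) = n**3
(5*0 + 6)*((72 - 1*2) + L(-4)) = (5*0 + 6)*((72 - 1*2) + (-4)**3) = (0 + 6)*((72 - 2) - 64) = 6*(70 - 64) = 6*6 = 36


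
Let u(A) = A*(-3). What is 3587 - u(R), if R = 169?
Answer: 4094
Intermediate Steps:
u(A) = -3*A
3587 - u(R) = 3587 - (-3)*169 = 3587 - 1*(-507) = 3587 + 507 = 4094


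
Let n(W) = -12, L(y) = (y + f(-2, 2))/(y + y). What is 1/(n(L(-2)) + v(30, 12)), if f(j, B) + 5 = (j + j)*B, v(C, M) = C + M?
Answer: 1/30 ≈ 0.033333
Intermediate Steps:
f(j, B) = -5 + 2*B*j (f(j, B) = -5 + (j + j)*B = -5 + (2*j)*B = -5 + 2*B*j)
L(y) = (-13 + y)/(2*y) (L(y) = (y + (-5 + 2*2*(-2)))/(y + y) = (y + (-5 - 8))/((2*y)) = (y - 13)*(1/(2*y)) = (-13 + y)*(1/(2*y)) = (-13 + y)/(2*y))
1/(n(L(-2)) + v(30, 12)) = 1/(-12 + (30 + 12)) = 1/(-12 + 42) = 1/30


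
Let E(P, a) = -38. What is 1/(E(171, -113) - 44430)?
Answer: -1/44468 ≈ -2.2488e-5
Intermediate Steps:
1/(E(171, -113) - 44430) = 1/(-38 - 44430) = 1/(-44468) = -1/44468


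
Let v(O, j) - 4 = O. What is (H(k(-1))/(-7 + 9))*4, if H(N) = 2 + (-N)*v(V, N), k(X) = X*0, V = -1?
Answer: 4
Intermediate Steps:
v(O, j) = 4 + O
k(X) = 0
H(N) = 2 - 3*N (H(N) = 2 + (-N)*(4 - 1) = 2 - N*3 = 2 - 3*N)
(H(k(-1))/(-7 + 9))*4 = ((2 - 3*0)/(-7 + 9))*4 = ((2 + 0)/2)*4 = ((½)*2)*4 = 1*4 = 4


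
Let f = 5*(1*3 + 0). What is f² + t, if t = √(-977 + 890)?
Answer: 225 + I*√87 ≈ 225.0 + 9.3274*I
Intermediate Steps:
f = 15 (f = 5*(3 + 0) = 5*3 = 15)
t = I*√87 (t = √(-87) = I*√87 ≈ 9.3274*I)
f² + t = 15² + I*√87 = 225 + I*√87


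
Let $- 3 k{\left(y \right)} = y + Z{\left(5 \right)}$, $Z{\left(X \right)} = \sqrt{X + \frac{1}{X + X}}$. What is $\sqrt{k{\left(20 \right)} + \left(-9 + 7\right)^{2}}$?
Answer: $\frac{\sqrt{-2400 - 30 \sqrt{510}}}{30} \approx 1.8492 i$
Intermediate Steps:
$Z{\left(X \right)} = \sqrt{X + \frac{1}{2 X}}$
$k{\left(y \right)} = - \frac{y}{3} - \frac{\sqrt{510}}{30}$ ($k{\left(y \right)} = - \frac{y + \frac{\sqrt{\frac{2}{5} + 4 \cdot 5}}{2}}{3} = - \frac{y + \frac{\sqrt{2 \cdot \frac{1}{5} + 20}}{2}}{3} = - \frac{y + \frac{\sqrt{\frac{2}{5} + 20}}{2}}{3} = - \frac{y + \frac{\sqrt{\frac{102}{5}}}{2}}{3} = - \frac{y + \frac{\frac{1}{5} \sqrt{510}}{2}}{3} = - \frac{y + \frac{\sqrt{510}}{10}}{3} = - \frac{y}{3} - \frac{\sqrt{510}}{30}$)
$\sqrt{k{\left(20 \right)} + \left(-9 + 7\right)^{2}} = \sqrt{\left(\left(- \frac{1}{3}\right) 20 - \frac{\sqrt{510}}{30}\right) + \left(-9 + 7\right)^{2}} = \sqrt{\left(- \frac{20}{3} - \frac{\sqrt{510}}{30}\right) + \left(-2\right)^{2}} = \sqrt{\left(- \frac{20}{3} - \frac{\sqrt{510}}{30}\right) + 4} = \sqrt{- \frac{8}{3} - \frac{\sqrt{510}}{30}}$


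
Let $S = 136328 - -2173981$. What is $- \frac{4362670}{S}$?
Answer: $- \frac{4362670}{2310309} \approx -1.8883$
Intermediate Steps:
$S = 2310309$ ($S = 136328 + 2173981 = 2310309$)
$- \frac{4362670}{S} = - \frac{4362670}{2310309}$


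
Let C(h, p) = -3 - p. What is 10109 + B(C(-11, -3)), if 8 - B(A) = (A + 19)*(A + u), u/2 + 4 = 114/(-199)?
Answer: 2047863/199 ≈ 10291.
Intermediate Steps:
u = -1820/199 (u = -8 + 2*(114/(-199)) = -8 + 2*(114*(-1/199)) = -8 + 2*(-114/199) = -8 - 228/199 = -1820/199 ≈ -9.1457)
B(A) = 8 - (19 + A)*(-1820/199 + A) (B(A) = 8 - (A + 19)*(A - 1820/199) = 8 - (19 + A)*(-1820/199 + A))
10109 + B(C(-11, -3)) = 10109 + (36172/199 - (-3 - 1*(-3))² - 1961*(-3 - 1*(-3))/199) = 10109 + (36172/199 - (-3 + 3)² - 1961*(-3 + 3)/199) = 10109 + (36172/199 - 1*0² - 1961/199*0) = 10109 + (36172/199 - 1*0 + 0) = 10109 + (36172/199 + 0 + 0) = 10109 + 36172/199 = 2047863/199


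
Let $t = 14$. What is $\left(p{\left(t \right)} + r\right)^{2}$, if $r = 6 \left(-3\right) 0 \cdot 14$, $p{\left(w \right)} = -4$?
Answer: $16$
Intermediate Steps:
$r = 0$ ($r = \left(-18\right) 0 \cdot 14 = 0 \cdot 14 = 0$)
$\left(p{\left(t \right)} + r\right)^{2} = \left(-4 + 0\right)^{2} = \left(-4\right)^{2} = 16$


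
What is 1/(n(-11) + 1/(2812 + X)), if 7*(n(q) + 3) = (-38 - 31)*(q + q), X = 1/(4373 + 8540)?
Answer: 254179499/54358191820 ≈ 0.0046760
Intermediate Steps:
X = 1/12913 ≈ 7.7441e-5
n(q) = -3 - 138*q/7 (n(q) = -3 + ((-38 - 31)*(q + q))/7 = -3 + (-138*q)/7 = -3 - 138*q/7)
1/(n(-11) + 1/(2812 + X)) = 1/((-3 - 138/7*(-11)) + 1/(2812 + 1/12913)) = 1/((-3 + 1518/7) + 1/(36311357/12913)) = 1/(1497/7 + 12913/36311357) = 1/(54358191820/254179499) = 254179499/54358191820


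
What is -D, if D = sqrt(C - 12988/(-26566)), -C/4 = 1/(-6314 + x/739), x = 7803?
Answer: -sqrt(1874200608892693129710)/61875441769 ≈ -0.69966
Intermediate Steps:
C = 2956/4658243 (C = -4/(-6314 + 7803/739) = -4/(-4658243/739) = -4*(-739/4658243) = 2956/4658243 ≈ 0.00063457)
D = sqrt(1874200608892693129710)/61875441769 (D = sqrt(2956/4658243 - 12988/(-26566)) = sqrt(2956/4658243 - 12988*(-1/26566)) = sqrt(2956/4658243 + 6494/13283) = sqrt(30289894590/61875441769) = sqrt(1874200608892693129710)/61875441769 ≈ 0.69966)
-D = -sqrt(1874200608892693129710)/61875441769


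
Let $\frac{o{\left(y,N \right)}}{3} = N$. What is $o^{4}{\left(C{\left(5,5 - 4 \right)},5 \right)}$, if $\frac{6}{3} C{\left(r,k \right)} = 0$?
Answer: $50625$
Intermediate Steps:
$C{\left(r,k \right)} = 0$ ($C{\left(r,k \right)} = \frac{1}{2} \cdot 0 = 0$)
$o{\left(y,N \right)} = 3 N$
$o^{4}{\left(C{\left(5,5 - 4 \right)},5 \right)} = \left(3 \cdot 5\right)^{4} = 15^{4} = 50625$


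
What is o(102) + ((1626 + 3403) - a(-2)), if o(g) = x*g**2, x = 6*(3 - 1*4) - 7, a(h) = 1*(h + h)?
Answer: -130219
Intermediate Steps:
a(h) = 2*h (a(h) = 1*(2*h) = 2*h)
x = -13 (x = 6*(3 - 4) - 7 = 6*(-1) - 7 = -6 - 7 = -13)
o(g) = -13*g**2
o(102) + ((1626 + 3403) - a(-2)) = -13*102**2 + ((1626 + 3403) - 2*(-2)) = -13*10404 + (5029 - 1*(-4)) = -135252 + (5029 + 4) = -135252 + 5033 = -130219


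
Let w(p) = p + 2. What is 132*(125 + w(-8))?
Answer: 15708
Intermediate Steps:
w(p) = 2 + p
132*(125 + w(-8)) = 132*(125 + (2 - 8)) = 132*(125 - 6) = 132*119 = 15708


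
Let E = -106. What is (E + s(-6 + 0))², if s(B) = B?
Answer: 12544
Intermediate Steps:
(E + s(-6 + 0))² = (-106 + (-6 + 0))² = (-106 - 6)² = (-112)² = 12544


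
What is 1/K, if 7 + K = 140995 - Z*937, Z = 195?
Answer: -1/41727 ≈ -2.3965e-5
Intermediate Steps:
K = -41727 (K = -7 + (140995 - 195*937) = -7 + (140995 - 1*182715) = -7 + (140995 - 182715) = -7 - 41720 = -41727)
1/K = 1/(-41727) = -1/41727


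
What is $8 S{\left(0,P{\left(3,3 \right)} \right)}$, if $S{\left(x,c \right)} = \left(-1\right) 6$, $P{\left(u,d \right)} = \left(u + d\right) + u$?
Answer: $-48$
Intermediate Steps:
$P{\left(u,d \right)} = d + 2 u$ ($P{\left(u,d \right)} = \left(d + u\right) + u = d + 2 u$)
$S{\left(x,c \right)} = -6$
$8 S{\left(0,P{\left(3,3 \right)} \right)} = 8 \left(-6\right) = -48$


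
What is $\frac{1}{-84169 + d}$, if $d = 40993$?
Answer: $- \frac{1}{43176} \approx -2.3161 \cdot 10^{-5}$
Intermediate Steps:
$\frac{1}{-84169 + d} = \frac{1}{-84169 + 40993} = \frac{1}{-43176} = - \frac{1}{43176}$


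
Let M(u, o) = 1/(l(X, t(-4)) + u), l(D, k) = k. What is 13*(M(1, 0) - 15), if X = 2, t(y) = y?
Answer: -598/3 ≈ -199.33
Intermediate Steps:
M(u, o) = 1/(-4 + u)
13*(M(1, 0) - 15) = 13*(1/(-4 + 1) - 15) = 13*(1/(-3) - 15) = 13*(-⅓ - 15) = 13*(-46/3) = -598/3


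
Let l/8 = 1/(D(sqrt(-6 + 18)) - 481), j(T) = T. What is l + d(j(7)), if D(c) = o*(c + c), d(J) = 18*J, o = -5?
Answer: 28996438/230161 + 160*sqrt(3)/230161 ≈ 125.98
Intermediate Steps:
D(c) = -10*c (D(c) = -5*(c + c) = -10*c)
l = 8/(-481 - 20*sqrt(3)) (l = 8/(-10*sqrt(-6 + 18) - 481) = 8/(-20*sqrt(3) - 481) = 8/(-481 - 20*sqrt(3)) ≈ -0.015515)
l + d(j(7)) = (-3848/230161 + 160*sqrt(3)/230161) + 18*7 = (-3848/230161 + 160*sqrt(3)/230161) + 126 = 28996438/230161 + 160*sqrt(3)/230161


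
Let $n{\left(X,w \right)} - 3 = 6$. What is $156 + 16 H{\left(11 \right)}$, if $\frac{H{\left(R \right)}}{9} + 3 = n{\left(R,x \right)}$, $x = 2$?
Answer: $1020$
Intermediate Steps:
$n{\left(X,w \right)} = 9$ ($n{\left(X,w \right)} = 3 + 6 = 9$)
$H{\left(R \right)} = 54$ ($H{\left(R \right)} = -27 + 9 \cdot 9 = -27 + 81 = 54$)
$156 + 16 H{\left(11 \right)} = 156 + 16 \cdot 54 = 156 + 864 = 1020$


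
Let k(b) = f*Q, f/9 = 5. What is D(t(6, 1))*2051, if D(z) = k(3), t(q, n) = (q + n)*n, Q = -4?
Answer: -369180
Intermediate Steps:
f = 45 (f = 9*5 = 45)
t(q, n) = n*(n + q) (t(q, n) = (n + q)*n = n*(n + q))
k(b) = -180 (k(b) = 45*(-4) = -180)
D(z) = -180
D(t(6, 1))*2051 = -180*2051 = -369180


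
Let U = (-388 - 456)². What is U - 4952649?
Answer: -4240313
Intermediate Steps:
U = 712336 (U = (-844)² = 712336)
U - 4952649 = 712336 - 4952649 = -4240313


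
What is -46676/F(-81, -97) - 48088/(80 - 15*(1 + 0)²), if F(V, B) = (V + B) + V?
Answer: -1345836/2405 ≈ -559.60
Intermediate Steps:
F(V, B) = B + 2*V (F(V, B) = (B + V) + V = B + 2*V)
-46676/F(-81, -97) - 48088/(80 - 15*(1 + 0)²) = -46676/(-97 + 2*(-81)) - 48088/(80 - 15*(1 + 0)²) = -46676/(-97 - 162) - 48088/(80 - 15*1²) = -46676/(-259) - 48088/(80 - 15*1) = -46676*(-1/259) - 48088/(80 - 15) = 6668/37 - 48088/65 = -1345836/2405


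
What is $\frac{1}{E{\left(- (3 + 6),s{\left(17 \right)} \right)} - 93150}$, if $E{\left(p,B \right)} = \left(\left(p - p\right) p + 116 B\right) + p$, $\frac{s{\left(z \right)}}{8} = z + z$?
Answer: $- \frac{1}{61607} \approx -1.6232 \cdot 10^{-5}$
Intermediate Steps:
$s{\left(z \right)} = 16 z$ ($s{\left(z \right)} = 8 \left(z + z\right) = 8 \cdot 2 z = 16 z$)
$E{\left(p,B \right)} = p + 116 B$ ($E{\left(p,B \right)} = \left(0 p + 116 B\right) + p = \left(0 + 116 B\right) + p = 116 B + p = p + 116 B$)
$\frac{1}{E{\left(- (3 + 6),s{\left(17 \right)} \right)} - 93150} = \frac{1}{\left(- (3 + 6) + 116 \cdot 16 \cdot 17\right) - 93150} = \frac{1}{\left(\left(-1\right) 9 + 116 \cdot 272\right) - 93150} = \frac{1}{\left(-9 + 31552\right) - 93150} = \frac{1}{31543 - 93150} = \frac{1}{-61607} = - \frac{1}{61607}$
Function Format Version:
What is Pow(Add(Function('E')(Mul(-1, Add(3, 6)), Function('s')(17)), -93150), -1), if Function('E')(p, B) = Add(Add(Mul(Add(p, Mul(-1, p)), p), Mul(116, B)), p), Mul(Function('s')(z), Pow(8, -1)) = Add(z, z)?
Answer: Rational(-1, 61607) ≈ -1.6232e-5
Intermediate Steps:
Function('s')(z) = Mul(16, z) (Function('s')(z) = Mul(8, Add(z, z)) = Mul(8, Mul(2, z)) = Mul(16, z))
Function('E')(p, B) = Add(p, Mul(116, B)) (Function('E')(p, B) = Add(Add(Mul(0, p), Mul(116, B)), p) = Add(Add(0, Mul(116, B)), p) = Add(Mul(116, B), p) = Add(p, Mul(116, B)))
Pow(Add(Function('E')(Mul(-1, Add(3, 6)), Function('s')(17)), -93150), -1) = Pow(Add(Add(Mul(-1, Add(3, 6)), Mul(116, Mul(16, 17))), -93150), -1) = Pow(Add(Add(Mul(-1, 9), Mul(116, 272)), -93150), -1) = Pow(Add(Add(-9, 31552), -93150), -1) = Pow(Add(31543, -93150), -1) = Pow(-61607, -1) = Rational(-1, 61607)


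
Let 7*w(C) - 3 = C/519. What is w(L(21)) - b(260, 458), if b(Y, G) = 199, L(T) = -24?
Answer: -34354/173 ≈ -198.58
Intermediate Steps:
w(C) = 3/7 + C/3633 (w(C) = 3/7 + (C/519)/7 = 3/7 + C/3633)
w(L(21)) - b(260, 458) = (3/7 + (1/3633)*(-24)) - 1*199 = (3/7 - 8/1211) - 199 = 73/173 - 199 = -34354/173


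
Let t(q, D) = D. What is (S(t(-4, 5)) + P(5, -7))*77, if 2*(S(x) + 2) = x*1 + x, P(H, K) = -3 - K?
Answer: 539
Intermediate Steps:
S(x) = -2 + x (S(x) = -2 + (x*1 + x)/2 = -2 + (x + x)/2 = -2 + (2*x)/2 = -2 + x)
(S(t(-4, 5)) + P(5, -7))*77 = ((-2 + 5) + (-3 - 1*(-7)))*77 = (3 + (-3 + 7))*77 = (3 + 4)*77 = 7*77 = 539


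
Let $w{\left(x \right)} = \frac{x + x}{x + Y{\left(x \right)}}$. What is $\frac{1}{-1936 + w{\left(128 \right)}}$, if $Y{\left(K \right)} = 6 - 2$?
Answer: $- \frac{33}{63824} \approx -0.00051705$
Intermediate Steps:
$Y{\left(K \right)} = 4$ ($Y{\left(K \right)} = 6 - 2 = 4$)
$w{\left(x \right)} = \frac{2 x}{4 + x}$ ($w{\left(x \right)} = \frac{x + x}{x + 4} = \frac{2 x}{4 + x}$)
$\frac{1}{-1936 + w{\left(128 \right)}} = \frac{1}{-1936 + 2 \cdot 128 \frac{1}{4 + 128}} = \frac{1}{-1936 + 2 \cdot 128 \cdot \frac{1}{132}} = \frac{1}{-1936 + \frac{64}{33}} = \frac{1}{- \frac{63824}{33}} = - \frac{33}{63824}$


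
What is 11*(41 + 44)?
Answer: 935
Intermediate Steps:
11*(41 + 44) = 11*85 = 935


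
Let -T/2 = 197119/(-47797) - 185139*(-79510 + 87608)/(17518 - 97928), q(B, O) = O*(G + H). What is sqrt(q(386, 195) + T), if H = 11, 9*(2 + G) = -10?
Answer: I*sqrt(1187964279413726442308835)/5765035155 ≈ 189.06*I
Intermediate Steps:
G = -28/9 (G = -2 + (1/9)*(-10) = -2 - 10/9 = -28/9 ≈ -3.1111)
q(B, O) = 71*O/9 (q(B, O) = O*(-28/9 + 11) = O*(71/9) = 71*O/9)
T = -71644070625944/1921678385 (T = -2*(197119/(-47797) - 185139*(-79510 + 87608)/(17518 - 97928)) = -2*(197119*(-1/47797) - 185139/((-80410/8098))) = -2*(-197119/47797 - 185139/((-80410*1/8098))) = -2*(-197119/47797 - 185139/(-40205/4049)) = -2*(-197119/47797 - 185139*(-4049/40205)) = -2*(-197119/47797 + 749627811/40205) = -2*35822035312972/1921678385 = -71644070625944/1921678385 ≈ -37282.)
sqrt(q(386, 195) + T) = sqrt((71/9)*195 - 71644070625944/1921678385) = sqrt(4615/3 - 71644070625944/1921678385) = sqrt(-206063666131057/5765035155) = I*sqrt(1187964279413726442308835)/5765035155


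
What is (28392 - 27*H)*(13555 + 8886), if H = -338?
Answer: 841941438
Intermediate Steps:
(28392 - 27*H)*(13555 + 8886) = (28392 - 27*(-338))*(13555 + 8886) = (28392 + 9126)*22441 = 37518*22441 = 841941438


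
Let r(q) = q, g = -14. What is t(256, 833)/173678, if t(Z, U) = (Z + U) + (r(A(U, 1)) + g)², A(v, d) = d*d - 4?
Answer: 689/86839 ≈ 0.0079342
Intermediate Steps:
A(v, d) = -4 + d² (A(v, d) = d² - 4 = -4 + d²)
t(Z, U) = 289 + U + Z (t(Z, U) = (Z + U) + ((-4 + 1²) - 14)² = (U + Z) + ((-4 + 1) - 14)² = (U + Z) + (-3 - 14)² = (U + Z) + (-17)² = (U + Z) + 289 = 289 + U + Z)
t(256, 833)/173678 = (289 + 833 + 256)/173678 = 1378*(1/173678) = 689/86839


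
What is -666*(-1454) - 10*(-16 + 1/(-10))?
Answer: 968525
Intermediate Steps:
-666*(-1454) - 10*(-16 + 1/(-10)) = 968364 - 10*(-16 - ⅒) = 968364 - 10*(-161/10) = 968364 + 161 = 968525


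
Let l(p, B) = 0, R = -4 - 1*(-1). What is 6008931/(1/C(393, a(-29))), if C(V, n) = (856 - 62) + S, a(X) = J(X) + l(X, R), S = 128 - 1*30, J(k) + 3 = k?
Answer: 5359966452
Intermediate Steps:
R = -3 (R = -4 + 1 = -3)
J(k) = -3 + k
S = 98 (S = 128 - 30 = 98)
a(X) = -3 + X (a(X) = (-3 + X) + 0 = -3 + X)
C(V, n) = 892 (C(V, n) = (856 - 62) + 98 = 794 + 98 = 892)
6008931/(1/C(393, a(-29))) = 6008931/(1/892) = 6008931*892 = 5359966452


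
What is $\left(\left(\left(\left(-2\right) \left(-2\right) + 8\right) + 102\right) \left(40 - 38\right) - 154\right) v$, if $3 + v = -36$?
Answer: $-2886$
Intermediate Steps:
$v = -39$ ($v = -3 - 36 = -39$)
$\left(\left(\left(\left(-2\right) \left(-2\right) + 8\right) + 102\right) \left(40 - 38\right) - 154\right) v = \left(\left(\left(\left(-2\right) \left(-2\right) + 8\right) + 102\right) \left(40 - 38\right) - 154\right) \left(-39\right) = \left(\left(\left(4 + 8\right) + 102\right) 2 - 154\right) \left(-39\right) = \left(\left(12 + 102\right) 2 - 154\right) \left(-39\right) = \left(114 \cdot 2 - 154\right) \left(-39\right) = \left(228 - 154\right) \left(-39\right) = 74 \left(-39\right) = -2886$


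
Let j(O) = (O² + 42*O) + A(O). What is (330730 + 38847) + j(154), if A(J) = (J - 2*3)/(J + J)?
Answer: 30781634/77 ≈ 3.9976e+5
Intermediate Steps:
A(J) = (-6 + J)/(2*J) (A(J) = (J - 6)/((2*J)) = (-6 + J)*(1/(2*J)) = (-6 + J)/(2*J))
j(O) = O² + 42*O + (-6 + O)/(2*O) (j(O) = (O² + 42*O) + (-6 + O)/(2*O) = O² + 42*O + (-6 + O)/(2*O))
(330730 + 38847) + j(154) = (330730 + 38847) + (½ + 154² - 3/154 + 42*154) = 369577 + (½ + 23716 - 3*1/154 + 6468) = 369577 + (½ + 23716 - 3/154 + 6468) = 369577 + 2324205/77 = 30781634/77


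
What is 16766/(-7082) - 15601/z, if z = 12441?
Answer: -159536044/44053581 ≈ -3.6214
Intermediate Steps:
16766/(-7082) - 15601/z = 16766/(-7082) - 15601/12441 = 16766*(-1/7082) - 15601*1/12441 = -8383/3541 - 15601/12441 = -159536044/44053581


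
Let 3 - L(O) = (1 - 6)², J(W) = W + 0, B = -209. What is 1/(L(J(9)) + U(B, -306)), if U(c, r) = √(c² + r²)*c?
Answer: 2/545285763 - 19*√137317/545285763 ≈ -1.2908e-5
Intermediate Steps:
J(W) = W
U(c, r) = c*√(c² + r²)
L(O) = -22 (L(O) = 3 - (1 - 6)² = 3 - 1*(-5)² = 3 - 1*25 = 3 - 25 = -22)
1/(L(J(9)) + U(B, -306)) = 1/(-22 - 209*√((-209)² + (-306)²)) = 1/(-22 - 209*√(43681 + 93636)) = 1/(-22 - 209*√137317)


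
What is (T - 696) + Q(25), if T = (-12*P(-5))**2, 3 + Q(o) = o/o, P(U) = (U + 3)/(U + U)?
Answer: -17306/25 ≈ -692.24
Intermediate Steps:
P(U) = (3 + U)/(2*U) (P(U) = (3 + U)/((2*U)) = (3 + U)*(1/(2*U)) = (3 + U)/(2*U))
Q(o) = -2 (Q(o) = -3 + o/o = -3 + 1 = -2)
T = 144/25 (T = (-6*(3 - 5)/(-5))**2 = (-6*(-1)*(-2)/5)**2 = (-12*1/5)**2 = (-12/5)**2 = 144/25 ≈ 5.7600)
(T - 696) + Q(25) = (144/25 - 696) - 2 = -17256/25 - 2 = -17306/25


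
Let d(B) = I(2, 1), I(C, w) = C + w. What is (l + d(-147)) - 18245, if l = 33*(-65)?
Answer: -20387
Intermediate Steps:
d(B) = 3 (d(B) = 2 + 1 = 3)
l = -2145
(l + d(-147)) - 18245 = (-2145 + 3) - 18245 = -2142 - 18245 = -20387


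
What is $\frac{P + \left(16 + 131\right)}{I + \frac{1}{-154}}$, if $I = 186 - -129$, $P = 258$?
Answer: $\frac{62370}{48509} \approx 1.2857$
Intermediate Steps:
$I = 315$ ($I = 186 + 129 = 315$)
$\frac{P + \left(16 + 131\right)}{I + \frac{1}{-154}} = \frac{258 + \left(16 + 131\right)}{315 + \frac{1}{-154}} = \frac{258 + 147}{315 - \frac{1}{154}} = \frac{405}{\frac{48509}{154}} = 405 \cdot \frac{154}{48509} = \frac{62370}{48509}$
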